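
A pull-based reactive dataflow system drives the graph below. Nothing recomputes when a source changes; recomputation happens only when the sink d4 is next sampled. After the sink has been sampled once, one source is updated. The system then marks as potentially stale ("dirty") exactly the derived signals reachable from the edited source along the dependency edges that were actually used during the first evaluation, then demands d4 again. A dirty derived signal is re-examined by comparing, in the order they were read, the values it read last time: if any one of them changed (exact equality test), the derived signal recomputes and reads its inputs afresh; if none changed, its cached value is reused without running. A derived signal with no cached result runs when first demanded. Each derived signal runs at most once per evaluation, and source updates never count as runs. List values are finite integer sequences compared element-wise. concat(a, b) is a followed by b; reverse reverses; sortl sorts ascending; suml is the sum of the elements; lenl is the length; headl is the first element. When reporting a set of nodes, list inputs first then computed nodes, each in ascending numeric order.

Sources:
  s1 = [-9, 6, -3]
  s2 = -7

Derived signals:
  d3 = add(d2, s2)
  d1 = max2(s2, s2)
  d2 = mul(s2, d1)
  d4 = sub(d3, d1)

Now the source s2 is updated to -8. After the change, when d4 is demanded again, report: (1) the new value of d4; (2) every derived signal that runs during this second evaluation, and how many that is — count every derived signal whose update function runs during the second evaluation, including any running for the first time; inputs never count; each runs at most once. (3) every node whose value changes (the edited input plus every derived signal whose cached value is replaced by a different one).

New value of d4: 64.
Derived signals that run: d1, d2, d3, d4 — 4 in total.
Values that change: s2, d1, d2, d3, d4.

First evaluation (everything demanded from the output):
  d1 = max2(-7, -7) = -7
  d2 = mul(-7, -7) = 49
  d3 = add(49, -7) = 42
  d4 = sub(42, -7) = 49

Propagation after the edit:
  d1: runs — s2 -7->-8; s2 -7->-8; result -8.
  d2: runs — s2 -7->-8; d1 -7->-8; result 64.
  d3: runs — d2 49->64; s2 -7->-8; result 56.
  d4: runs — d3 42->56; d1 -7->-8; result 64.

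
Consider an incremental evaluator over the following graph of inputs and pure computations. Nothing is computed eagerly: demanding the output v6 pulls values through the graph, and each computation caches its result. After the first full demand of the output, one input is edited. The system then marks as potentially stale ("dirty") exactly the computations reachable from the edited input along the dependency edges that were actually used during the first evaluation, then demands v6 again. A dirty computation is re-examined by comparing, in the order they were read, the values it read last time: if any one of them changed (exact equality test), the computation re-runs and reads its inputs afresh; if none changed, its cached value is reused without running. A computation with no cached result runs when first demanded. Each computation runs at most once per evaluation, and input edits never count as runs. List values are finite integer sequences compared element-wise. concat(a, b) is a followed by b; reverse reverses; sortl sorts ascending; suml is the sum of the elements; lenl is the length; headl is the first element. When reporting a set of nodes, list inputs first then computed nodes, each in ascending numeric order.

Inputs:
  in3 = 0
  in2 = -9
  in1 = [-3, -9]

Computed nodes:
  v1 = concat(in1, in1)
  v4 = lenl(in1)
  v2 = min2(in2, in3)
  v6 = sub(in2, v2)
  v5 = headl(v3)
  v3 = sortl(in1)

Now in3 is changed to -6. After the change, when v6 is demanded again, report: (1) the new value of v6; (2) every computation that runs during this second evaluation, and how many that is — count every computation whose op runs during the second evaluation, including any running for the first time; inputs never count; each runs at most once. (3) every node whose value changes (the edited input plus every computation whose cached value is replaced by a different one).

v6 now evaluates to 0.
Run set: v2 (1 run).
Changed values: in3.
The important point: v2 recomputes to an identical value, and the output ends up unchanged.

Initial pass — values computed on the first demand:
  v2 = min2(-9, 0) = -9
  v6 = sub(-9, -9) = 0

Second demand — change propagation:
  v2: re-runs because in3 0->-6; new result -9 (unchanged).
  v6: re-examined; everything it read last time is the same (in2 unchanged, v2 unchanged) — cache 0 kept, no run.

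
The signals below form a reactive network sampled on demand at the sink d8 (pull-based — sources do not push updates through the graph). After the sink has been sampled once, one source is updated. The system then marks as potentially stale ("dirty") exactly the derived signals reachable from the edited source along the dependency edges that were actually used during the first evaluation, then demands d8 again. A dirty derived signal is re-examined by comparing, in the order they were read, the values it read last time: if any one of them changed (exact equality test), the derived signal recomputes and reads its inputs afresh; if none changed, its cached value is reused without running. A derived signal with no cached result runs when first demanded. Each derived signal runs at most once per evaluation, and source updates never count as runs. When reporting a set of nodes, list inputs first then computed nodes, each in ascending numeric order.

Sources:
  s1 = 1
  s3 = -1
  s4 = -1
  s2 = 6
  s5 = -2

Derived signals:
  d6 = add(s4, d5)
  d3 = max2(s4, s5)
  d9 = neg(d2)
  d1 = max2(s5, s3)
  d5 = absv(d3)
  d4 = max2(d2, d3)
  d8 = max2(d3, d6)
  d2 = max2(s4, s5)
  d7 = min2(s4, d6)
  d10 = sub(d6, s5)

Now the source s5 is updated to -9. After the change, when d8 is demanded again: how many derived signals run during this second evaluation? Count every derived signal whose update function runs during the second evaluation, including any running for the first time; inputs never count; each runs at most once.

Run set: d3 (1 run).
The important point: d3 recomputes to an identical value, and the output ends up unchanged.

Initial pass — values computed on the first demand:
  d3 = max2(-1, -2) = -1
  d5 = absv(-1) = 1
  d6 = add(-1, 1) = 0
  d8 = max2(-1, 0) = 0

Second demand — change propagation:
  d3: re-runs because s5 -2->-9; new result -1 (unchanged).
  d5: re-examined; everything it read last time is the same (d3 unchanged) — cache 1 kept, no run.
  d6: re-examined; everything it read last time is the same (s4 unchanged, d5 unchanged) — cache 0 kept, no run.
  d8: re-examined; everything it read last time is the same (d3 unchanged, d6 unchanged) — cache 0 kept, no run.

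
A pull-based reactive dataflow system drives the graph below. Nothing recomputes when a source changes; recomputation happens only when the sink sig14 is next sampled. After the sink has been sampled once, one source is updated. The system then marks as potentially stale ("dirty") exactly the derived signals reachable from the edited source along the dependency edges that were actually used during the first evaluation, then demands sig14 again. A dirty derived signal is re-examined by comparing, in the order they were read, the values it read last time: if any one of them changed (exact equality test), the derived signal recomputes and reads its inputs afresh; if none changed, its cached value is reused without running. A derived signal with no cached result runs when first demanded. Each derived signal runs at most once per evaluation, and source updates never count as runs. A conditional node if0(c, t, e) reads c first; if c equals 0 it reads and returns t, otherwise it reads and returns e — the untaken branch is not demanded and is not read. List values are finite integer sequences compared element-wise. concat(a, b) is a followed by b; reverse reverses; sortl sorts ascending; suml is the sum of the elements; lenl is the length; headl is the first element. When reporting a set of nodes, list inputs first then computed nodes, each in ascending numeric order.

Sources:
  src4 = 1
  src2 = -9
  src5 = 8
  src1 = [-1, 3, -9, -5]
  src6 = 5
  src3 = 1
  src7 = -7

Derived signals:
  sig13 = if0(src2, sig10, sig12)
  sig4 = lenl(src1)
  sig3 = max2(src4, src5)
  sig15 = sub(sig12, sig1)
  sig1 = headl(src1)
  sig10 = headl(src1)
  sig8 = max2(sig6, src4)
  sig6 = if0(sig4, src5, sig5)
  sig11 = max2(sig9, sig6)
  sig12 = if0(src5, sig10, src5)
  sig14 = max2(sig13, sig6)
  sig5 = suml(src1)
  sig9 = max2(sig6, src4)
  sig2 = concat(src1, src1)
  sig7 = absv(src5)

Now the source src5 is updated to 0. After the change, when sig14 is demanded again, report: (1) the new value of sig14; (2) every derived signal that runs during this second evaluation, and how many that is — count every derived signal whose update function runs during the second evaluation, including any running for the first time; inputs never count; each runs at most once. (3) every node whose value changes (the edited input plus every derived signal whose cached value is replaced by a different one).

New value of sig14: -1.
Derived signals that run: sig10, sig12, sig13, sig14 — 4 in total.
Values that change: src5, sig12, sig13, sig14.
Key observation: a condition flipped, so demand reaches new nodes — sig10 runs for the first time.

First evaluation (everything demanded from the output):
  sig4 = lenl([-1, 3, -9, -5]) = 4
  sig5 = suml([-1, 3, -9, -5]) = -12
  sig6 = if0(sig4=4 -> else branch sig5) = -12
  sig12 = if0(src5=8 -> else branch src5) = 8
  sig13 = if0(src2=-9 -> else branch sig12) = 8
  sig14 = max2(8, -12) = 8

Propagation after the edit:
  sig10: demanded for the first time — runs, produces -1.
  sig12: runs — src5 8->0; src5 8->0; result -1.
  sig13: runs — sig12 8->-1; result -1.
  sig14: runs — sig13 8->-1; result -1.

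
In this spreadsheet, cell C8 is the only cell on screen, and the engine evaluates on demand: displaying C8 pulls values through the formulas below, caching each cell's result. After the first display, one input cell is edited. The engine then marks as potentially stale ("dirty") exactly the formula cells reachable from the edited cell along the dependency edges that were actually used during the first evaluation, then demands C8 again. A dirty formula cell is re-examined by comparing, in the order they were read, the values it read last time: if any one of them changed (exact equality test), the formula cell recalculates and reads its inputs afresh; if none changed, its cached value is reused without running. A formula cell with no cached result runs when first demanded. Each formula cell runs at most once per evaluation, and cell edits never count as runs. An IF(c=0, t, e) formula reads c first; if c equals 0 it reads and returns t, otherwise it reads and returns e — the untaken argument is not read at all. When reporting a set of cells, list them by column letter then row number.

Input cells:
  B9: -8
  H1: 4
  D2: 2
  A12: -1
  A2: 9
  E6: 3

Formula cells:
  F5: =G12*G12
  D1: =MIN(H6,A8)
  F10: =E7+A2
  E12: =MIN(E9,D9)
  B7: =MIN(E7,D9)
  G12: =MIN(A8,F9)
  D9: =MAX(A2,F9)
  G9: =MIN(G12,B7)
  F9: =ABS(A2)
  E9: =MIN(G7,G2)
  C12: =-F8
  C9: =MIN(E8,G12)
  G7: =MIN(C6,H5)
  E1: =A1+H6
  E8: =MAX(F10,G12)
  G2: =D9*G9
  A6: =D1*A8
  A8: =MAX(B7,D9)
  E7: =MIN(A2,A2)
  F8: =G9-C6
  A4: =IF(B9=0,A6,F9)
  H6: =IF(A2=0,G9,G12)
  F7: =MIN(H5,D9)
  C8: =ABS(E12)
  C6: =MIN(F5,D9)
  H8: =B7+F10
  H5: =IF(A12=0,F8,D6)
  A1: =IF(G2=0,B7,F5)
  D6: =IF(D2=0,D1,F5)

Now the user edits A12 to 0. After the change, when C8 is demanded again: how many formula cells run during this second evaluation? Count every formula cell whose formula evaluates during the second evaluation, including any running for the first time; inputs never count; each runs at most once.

Run set: C8, E9, E12, F8, G7, H5 (6 run).
The important point: the flipped condition pulls in fresh nodes; F8 runs for the first time.

Initial pass — values computed on the first demand:
  E7 = MIN(9, 9) = 9
  F9 = ABS(9) = 9
  D9 = MAX(9, 9) = 9
  B7 = MIN(9, 9) = 9
  A8 = MAX(9, 9) = 9
  G12 = MIN(9, 9) = 9
  F5 = 9 * 9 = 81
  C6 = MIN(81, 9) = 9
  D6 = IF(D2=0: D2=2 -> else branch F5) = 81
  G9 = MIN(9, 9) = 9
  G2 = 9 * 9 = 81
  H5 = IF(A12=0: A12=-1 -> else branch D6) = 81
  G7 = MIN(9, 81) = 9
  E9 = MIN(9, 81) = 9
  E12 = MIN(9, 9) = 9
  C8 = ABS(9) = 9

Second demand — change propagation:
  F8: newly demanded (no cache) — executes and yields 0.
  H5: re-runs because A12 -1->0; new result 0.
  G7: re-runs because H5 81->0; new result 0.
  E9: re-runs because G7 9->0; new result 0.
  E12: re-runs because E9 9->0; new result 0.
  C8: re-runs because E12 9->0; new result 0.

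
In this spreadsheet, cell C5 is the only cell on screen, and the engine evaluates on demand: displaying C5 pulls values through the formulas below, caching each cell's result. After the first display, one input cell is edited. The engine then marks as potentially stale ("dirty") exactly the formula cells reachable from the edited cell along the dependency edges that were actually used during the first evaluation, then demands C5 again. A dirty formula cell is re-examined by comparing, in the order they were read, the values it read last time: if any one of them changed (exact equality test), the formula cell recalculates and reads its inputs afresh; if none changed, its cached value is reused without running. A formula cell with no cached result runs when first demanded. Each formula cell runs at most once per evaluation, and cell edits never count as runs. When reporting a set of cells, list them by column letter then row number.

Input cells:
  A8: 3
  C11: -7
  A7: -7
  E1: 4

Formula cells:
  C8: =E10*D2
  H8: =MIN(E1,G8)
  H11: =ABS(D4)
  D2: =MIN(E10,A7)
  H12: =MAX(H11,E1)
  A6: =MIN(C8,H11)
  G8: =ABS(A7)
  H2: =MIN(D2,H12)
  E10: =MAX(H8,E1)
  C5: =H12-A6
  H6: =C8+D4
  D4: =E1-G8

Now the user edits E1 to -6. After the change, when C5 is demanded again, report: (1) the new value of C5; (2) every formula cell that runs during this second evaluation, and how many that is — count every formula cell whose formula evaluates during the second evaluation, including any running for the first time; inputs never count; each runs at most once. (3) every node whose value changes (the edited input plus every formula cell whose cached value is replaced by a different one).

C5 now evaluates to 0.
Run set: A6, C5, C8, D2, D4, E10, H8, H11, H12 (9 run).
Changed values: A6, C5, C8, D4, E1, E10, H8, H11, H12.

Initial pass — values computed on the first demand:
  G8 = ABS(-7) = 7
  D4 = 4 - 7 = -3
  H8 = MIN(4, 7) = 4
  E10 = MAX(4, 4) = 4
  D2 = MIN(4, -7) = -7
  C8 = 4 * -7 = -28
  H11 = ABS(-3) = 3
  A6 = MIN(-28, 3) = -28
  H12 = MAX(3, 4) = 4
  C5 = 4 - -28 = 32

Second demand — change propagation:
  D4: re-runs because E1 4->-6; new result -13.
  H8: re-runs because E1 4->-6; new result -6.
  E10: re-runs because H8 4->-6; E1 4->-6; new result -6.
  D2: re-runs because E10 4->-6; new result -7 (unchanged).
  C8: re-runs because E10 4->-6; new result 42.
  H11: re-runs because D4 -3->-13; new result 13.
  A6: re-runs because C8 -28->42; H11 3->13; new result 13.
  H12: re-runs because H11 3->13; E1 4->-6; new result 13.
  C5: re-runs because H12 4->13; A6 -28->13; new result 0.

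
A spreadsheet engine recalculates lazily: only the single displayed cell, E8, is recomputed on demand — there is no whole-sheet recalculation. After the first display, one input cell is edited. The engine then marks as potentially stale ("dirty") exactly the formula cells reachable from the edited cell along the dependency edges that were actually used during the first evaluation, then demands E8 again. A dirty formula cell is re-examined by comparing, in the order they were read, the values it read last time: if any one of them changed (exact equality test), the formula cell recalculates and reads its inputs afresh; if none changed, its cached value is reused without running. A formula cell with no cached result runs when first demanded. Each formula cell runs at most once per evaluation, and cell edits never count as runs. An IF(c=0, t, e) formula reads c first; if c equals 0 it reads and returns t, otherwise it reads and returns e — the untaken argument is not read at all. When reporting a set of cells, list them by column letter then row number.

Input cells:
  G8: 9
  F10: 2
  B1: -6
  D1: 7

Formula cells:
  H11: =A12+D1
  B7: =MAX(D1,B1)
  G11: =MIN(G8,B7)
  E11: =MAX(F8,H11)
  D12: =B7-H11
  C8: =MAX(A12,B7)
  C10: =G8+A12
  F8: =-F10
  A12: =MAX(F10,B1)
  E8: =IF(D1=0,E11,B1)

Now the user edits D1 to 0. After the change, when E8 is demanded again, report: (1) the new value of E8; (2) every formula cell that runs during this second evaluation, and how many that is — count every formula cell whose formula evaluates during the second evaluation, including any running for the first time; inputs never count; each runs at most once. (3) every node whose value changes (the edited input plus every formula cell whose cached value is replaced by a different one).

First evaluation (everything demanded from the output):
  E8 = IF(D1=0: D1=7 -> else branch B1) = -6

Propagation after the edit:
  A12: demanded for the first time — runs, produces 2.
  F8: demanded for the first time — runs, produces -2.
  H11: demanded for the first time — runs, produces 2.
  E11: demanded for the first time — runs, produces 2.
  E8: runs — D1 7->0; result 2.

Key observation: a condition flipped, so demand reaches new nodes — A12, E11, F8, H11 run for the first time.

New value of E8: 2.
Formula cells that run: A12, E8, E11, F8, H11 — 5 in total.
Values that change: D1, E8.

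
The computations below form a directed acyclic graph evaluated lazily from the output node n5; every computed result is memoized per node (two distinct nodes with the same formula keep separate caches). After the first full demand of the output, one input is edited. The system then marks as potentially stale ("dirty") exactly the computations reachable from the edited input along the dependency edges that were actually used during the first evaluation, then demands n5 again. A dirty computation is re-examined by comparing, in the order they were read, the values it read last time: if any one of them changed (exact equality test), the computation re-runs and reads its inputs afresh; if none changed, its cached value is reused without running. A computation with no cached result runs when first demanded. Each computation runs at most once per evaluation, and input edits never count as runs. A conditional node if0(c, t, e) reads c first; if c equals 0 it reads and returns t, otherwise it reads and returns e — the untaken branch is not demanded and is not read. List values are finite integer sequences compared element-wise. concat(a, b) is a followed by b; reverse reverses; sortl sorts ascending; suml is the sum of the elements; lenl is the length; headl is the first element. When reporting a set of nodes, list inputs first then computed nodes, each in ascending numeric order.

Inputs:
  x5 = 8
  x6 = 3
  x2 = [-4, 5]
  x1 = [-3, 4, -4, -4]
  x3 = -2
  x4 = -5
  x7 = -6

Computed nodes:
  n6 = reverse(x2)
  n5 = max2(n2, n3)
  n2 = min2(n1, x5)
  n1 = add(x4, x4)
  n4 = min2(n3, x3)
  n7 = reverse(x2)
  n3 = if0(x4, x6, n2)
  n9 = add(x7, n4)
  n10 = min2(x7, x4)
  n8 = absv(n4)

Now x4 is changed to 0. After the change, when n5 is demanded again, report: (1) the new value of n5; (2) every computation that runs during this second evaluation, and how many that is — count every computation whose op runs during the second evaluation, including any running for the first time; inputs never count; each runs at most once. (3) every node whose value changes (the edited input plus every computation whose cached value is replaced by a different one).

First demand of the output computes:
  n1 = add(-5, -5) = -10
  n2 = min2(-10, 8) = -10
  n3 = if0(x4=-5 -> else branch n2) = -10
  n5 = max2(-10, -10) = -10

After the edit, cleaning proceeds:
  n1: a read changed (x4 -5->0; x4 -5->0) — executes, giving 0.
  n2: a read changed (n1 -10->0) — executes, giving 0.
  n3: a read changed (x4 -5->0; n2 -10->0) — executes, giving 3.
  n5: a read changed (n2 -10->0; n3 -10->3) — executes, giving 3.

Demanding n5 again yields 3.
4 computations run: n1, n2, n3, n5.
The nodes whose values change: x4, n1, n2, n3, n5.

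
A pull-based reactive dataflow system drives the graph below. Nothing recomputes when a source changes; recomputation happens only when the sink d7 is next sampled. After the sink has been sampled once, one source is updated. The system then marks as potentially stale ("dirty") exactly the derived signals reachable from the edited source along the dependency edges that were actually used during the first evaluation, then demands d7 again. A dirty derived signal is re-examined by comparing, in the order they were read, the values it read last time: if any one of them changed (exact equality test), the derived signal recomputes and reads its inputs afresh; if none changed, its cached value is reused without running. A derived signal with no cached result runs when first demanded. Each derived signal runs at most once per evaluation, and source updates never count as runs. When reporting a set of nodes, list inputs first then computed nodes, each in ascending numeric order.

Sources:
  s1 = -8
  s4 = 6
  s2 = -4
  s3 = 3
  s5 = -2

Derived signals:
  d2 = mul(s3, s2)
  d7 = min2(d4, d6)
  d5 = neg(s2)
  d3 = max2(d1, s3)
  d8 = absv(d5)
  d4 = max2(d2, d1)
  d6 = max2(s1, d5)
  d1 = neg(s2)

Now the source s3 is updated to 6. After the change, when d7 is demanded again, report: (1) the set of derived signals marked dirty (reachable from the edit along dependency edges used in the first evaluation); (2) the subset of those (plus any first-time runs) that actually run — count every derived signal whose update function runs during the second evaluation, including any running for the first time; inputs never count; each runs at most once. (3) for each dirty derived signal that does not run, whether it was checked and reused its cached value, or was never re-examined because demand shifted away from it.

Marked dirty: d2, d4, d7.
Derived signals that run: d2, d4 — 2 in total.
Checked but reused from cache: d7.
Key observation: the change is absorbed at d4 — it re-runs but produces the same value, and the output's value is unchanged.

First evaluation (everything demanded from the output):
  d1 = neg(-4) = 4
  d2 = mul(3, -4) = -12
  d4 = max2(-12, 4) = 4
  d5 = neg(-4) = 4
  d6 = max2(-8, 4) = 4
  d7 = min2(4, 4) = 4

Propagation after the edit:
  d2: runs — s3 3->6; result -24.
  d4: runs — d2 -12->-24; result 4 (same value as before).
  d7: checked — values it read are unchanged (d4 unchanged, d6 unchanged); reused cached 4 without running.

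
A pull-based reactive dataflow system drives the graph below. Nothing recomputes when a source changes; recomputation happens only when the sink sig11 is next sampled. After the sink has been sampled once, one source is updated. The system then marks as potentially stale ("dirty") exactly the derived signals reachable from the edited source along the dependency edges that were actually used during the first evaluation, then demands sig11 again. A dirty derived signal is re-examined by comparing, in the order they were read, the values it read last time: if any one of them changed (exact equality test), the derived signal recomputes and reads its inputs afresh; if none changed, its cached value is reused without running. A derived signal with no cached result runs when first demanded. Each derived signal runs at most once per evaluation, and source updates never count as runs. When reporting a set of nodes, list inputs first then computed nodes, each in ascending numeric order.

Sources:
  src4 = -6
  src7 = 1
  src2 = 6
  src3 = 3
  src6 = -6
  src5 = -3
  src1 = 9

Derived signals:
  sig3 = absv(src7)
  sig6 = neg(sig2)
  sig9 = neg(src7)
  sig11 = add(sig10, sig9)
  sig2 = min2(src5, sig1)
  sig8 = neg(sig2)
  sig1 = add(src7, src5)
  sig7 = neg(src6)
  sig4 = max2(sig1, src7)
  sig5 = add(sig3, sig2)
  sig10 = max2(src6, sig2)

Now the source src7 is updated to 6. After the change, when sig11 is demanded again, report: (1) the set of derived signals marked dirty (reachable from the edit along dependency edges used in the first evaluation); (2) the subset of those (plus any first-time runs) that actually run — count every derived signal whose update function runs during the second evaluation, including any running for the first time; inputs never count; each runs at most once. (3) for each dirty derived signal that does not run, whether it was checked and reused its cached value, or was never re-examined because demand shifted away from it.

First evaluation (everything demanded from the output):
  sig1 = add(1, -3) = -2
  sig2 = min2(-3, -2) = -3
  sig9 = neg(1) = -1
  sig10 = max2(-6, -3) = -3
  sig11 = add(-3, -1) = -4

Propagation after the edit:
  sig1: runs — src7 1->6; result 3.
  sig2: runs — sig1 -2->3; result -3 (same value as before).
  sig9: runs — src7 1->6; result -6.
  sig10: checked — values it read are unchanged (src6 unchanged, sig2 unchanged); reused cached -3 without running.
  sig11: runs — sig9 -1->-6; result -9.

Key observation: the cutoff stops propagation at sig10 — its inputs' values are unchanged, so it reuses its cache.

Marked dirty: sig1, sig2, sig9, sig10, sig11.
Derived signals that run: sig1, sig2, sig9, sig11 — 4 in total.
Checked but reused from cache: sig10.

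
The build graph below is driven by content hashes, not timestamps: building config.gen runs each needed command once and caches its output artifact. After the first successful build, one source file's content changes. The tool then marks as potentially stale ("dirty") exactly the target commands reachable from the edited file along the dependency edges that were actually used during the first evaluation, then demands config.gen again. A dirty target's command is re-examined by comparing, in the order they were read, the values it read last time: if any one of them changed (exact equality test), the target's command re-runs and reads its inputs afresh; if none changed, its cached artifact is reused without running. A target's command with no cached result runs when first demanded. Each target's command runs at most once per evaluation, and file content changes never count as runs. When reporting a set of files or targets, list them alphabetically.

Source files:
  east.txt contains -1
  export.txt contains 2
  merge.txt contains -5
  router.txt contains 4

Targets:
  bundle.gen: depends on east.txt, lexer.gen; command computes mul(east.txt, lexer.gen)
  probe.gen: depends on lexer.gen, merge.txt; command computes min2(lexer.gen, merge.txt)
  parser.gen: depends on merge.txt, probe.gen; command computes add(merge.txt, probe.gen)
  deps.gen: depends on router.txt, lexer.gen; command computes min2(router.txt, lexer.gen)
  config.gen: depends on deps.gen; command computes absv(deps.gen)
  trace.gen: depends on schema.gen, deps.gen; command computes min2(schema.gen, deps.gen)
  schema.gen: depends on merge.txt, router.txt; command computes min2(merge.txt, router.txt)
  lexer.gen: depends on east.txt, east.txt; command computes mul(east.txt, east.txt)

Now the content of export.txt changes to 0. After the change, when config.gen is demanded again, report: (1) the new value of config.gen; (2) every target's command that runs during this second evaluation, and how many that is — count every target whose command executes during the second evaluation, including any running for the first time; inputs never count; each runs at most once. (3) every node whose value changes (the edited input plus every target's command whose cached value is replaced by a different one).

config.gen now evaluates to 1.
Run set: none (0 run).
Changed values: export.txt.
The important point: nothing the output needs ever reads export.txt, so the edit is invisible to it.

Initial pass — values computed on the first demand:
  lexer.gen = mul(-1, -1) = 1
  deps.gen = min2(4, 1) = 1
  config.gen = absv(1) = 1

Second demand — change propagation:
  no demanded computation ever read export.txt, so the edit dirties nothing and nothing runs.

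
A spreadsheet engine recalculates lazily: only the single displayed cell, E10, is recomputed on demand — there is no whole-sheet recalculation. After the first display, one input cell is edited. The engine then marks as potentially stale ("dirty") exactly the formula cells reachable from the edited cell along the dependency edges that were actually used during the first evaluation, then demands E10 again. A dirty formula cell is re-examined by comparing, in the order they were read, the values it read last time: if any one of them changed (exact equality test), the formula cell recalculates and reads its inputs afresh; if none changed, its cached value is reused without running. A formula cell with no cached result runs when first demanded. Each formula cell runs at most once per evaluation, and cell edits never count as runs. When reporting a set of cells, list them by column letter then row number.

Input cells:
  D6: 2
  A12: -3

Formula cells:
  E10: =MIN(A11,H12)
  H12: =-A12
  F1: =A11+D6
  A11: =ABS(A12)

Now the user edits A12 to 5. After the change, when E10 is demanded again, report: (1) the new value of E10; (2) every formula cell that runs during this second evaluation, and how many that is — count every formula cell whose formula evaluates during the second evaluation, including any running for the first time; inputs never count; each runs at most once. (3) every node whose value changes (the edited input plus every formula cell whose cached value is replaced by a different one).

New value of E10: -5.
Formula cells that run: A11, E10, H12 — 3 in total.
Values that change: A11, A12, E10, H12.

First evaluation (everything demanded from the output):
  A11 = ABS(-3) = 3
  H12 = -(-3) = 3
  E10 = MIN(3, 3) = 3

Propagation after the edit:
  A11: runs — A12 -3->5; result 5.
  H12: runs — A12 -3->5; result -5.
  E10: runs — A11 3->5; H12 3->-5; result -5.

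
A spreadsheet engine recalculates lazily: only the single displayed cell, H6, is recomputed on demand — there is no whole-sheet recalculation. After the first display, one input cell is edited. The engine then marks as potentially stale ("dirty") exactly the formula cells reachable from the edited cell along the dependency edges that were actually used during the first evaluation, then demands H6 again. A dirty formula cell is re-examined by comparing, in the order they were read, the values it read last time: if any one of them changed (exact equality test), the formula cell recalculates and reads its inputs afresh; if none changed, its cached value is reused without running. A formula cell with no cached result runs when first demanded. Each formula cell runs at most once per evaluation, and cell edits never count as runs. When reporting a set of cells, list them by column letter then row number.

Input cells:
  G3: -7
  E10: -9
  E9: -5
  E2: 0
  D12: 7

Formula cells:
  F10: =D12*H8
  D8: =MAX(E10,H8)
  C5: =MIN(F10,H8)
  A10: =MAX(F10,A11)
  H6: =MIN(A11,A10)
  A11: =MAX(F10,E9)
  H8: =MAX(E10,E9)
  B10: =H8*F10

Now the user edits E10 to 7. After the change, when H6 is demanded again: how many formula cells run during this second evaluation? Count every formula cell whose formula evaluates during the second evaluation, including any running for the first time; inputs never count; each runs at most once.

First evaluation (everything demanded from the output):
  H8 = MAX(-9, -5) = -5
  F10 = 7 * -5 = -35
  A11 = MAX(-35, -5) = -5
  A10 = MAX(-35, -5) = -5
  H6 = MIN(-5, -5) = -5

Propagation after the edit:
  H8: runs — E10 -9->7; result 7.
  F10: runs — H8 -5->7; result 49.
  A11: runs — F10 -35->49; result 49.
  A10: runs — F10 -35->49; A11 -5->49; result 49.
  H6: runs — A11 -5->49; A10 -5->49; result 49.

Formula cells that run: A10, A11, F10, H6, H8 — 5 in total.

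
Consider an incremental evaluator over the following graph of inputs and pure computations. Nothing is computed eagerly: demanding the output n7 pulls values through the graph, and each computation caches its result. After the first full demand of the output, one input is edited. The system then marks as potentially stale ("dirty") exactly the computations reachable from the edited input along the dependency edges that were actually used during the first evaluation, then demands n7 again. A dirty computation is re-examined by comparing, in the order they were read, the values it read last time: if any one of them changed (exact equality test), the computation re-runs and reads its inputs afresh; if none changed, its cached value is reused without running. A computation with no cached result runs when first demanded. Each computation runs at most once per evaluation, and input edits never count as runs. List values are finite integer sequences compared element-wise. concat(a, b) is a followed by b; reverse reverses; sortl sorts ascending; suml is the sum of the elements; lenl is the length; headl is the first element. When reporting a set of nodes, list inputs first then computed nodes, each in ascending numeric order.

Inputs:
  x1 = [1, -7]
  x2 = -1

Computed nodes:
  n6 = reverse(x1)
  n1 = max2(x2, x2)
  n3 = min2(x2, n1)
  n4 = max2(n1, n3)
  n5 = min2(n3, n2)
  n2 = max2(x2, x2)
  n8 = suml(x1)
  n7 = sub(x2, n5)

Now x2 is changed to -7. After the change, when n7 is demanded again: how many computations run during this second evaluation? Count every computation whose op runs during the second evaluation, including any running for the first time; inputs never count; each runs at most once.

Run set: n1, n2, n3, n5, n7 (5 run).

Initial pass — values computed on the first demand:
  n1 = max2(-1, -1) = -1
  n2 = max2(-1, -1) = -1
  n3 = min2(-1, -1) = -1
  n5 = min2(-1, -1) = -1
  n7 = sub(-1, -1) = 0

Second demand — change propagation:
  n1: re-runs because x2 -1->-7; x2 -1->-7; new result -7.
  n2: re-runs because x2 -1->-7; x2 -1->-7; new result -7.
  n3: re-runs because x2 -1->-7; n1 -1->-7; new result -7.
  n5: re-runs because n3 -1->-7; n2 -1->-7; new result -7.
  n7: re-runs because x2 -1->-7; n5 -1->-7; new result 0 (unchanged).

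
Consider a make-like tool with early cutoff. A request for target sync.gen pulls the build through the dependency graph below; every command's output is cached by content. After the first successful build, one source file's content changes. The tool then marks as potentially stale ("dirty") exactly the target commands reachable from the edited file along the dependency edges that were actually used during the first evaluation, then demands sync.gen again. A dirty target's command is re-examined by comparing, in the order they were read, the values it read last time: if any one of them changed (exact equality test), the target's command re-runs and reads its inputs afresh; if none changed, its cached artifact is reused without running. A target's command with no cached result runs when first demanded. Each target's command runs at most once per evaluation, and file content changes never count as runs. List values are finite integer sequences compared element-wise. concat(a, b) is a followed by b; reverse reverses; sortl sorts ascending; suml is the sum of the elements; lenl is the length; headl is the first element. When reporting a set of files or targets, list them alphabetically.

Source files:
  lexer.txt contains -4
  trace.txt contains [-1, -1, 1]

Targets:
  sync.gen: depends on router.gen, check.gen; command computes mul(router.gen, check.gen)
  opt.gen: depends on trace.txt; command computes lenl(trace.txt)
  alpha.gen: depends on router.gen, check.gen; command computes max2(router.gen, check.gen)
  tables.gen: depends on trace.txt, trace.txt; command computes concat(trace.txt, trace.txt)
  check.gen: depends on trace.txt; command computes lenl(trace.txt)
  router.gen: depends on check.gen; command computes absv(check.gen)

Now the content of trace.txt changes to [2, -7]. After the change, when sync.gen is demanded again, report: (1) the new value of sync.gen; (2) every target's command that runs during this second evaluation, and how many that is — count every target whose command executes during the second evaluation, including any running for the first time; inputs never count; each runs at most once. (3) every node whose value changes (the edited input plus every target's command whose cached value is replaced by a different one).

First demand of the output computes:
  check.gen = lenl([-1, -1, 1]) = 3
  router.gen = absv(3) = 3
  sync.gen = mul(3, 3) = 9

After the edit, cleaning proceeds:
  check.gen: a read changed (trace.txt [-1, -1, 1]->[2, -7]) — executes, giving 2.
  router.gen: a read changed (check.gen 3->2) — executes, giving 2.
  sync.gen: a read changed (router.gen 3->2; check.gen 3->2) — executes, giving 4.

Demanding sync.gen again yields 4.
3 target commands run: check.gen, router.gen, sync.gen.
The nodes whose values change: check.gen, router.gen, sync.gen, trace.txt.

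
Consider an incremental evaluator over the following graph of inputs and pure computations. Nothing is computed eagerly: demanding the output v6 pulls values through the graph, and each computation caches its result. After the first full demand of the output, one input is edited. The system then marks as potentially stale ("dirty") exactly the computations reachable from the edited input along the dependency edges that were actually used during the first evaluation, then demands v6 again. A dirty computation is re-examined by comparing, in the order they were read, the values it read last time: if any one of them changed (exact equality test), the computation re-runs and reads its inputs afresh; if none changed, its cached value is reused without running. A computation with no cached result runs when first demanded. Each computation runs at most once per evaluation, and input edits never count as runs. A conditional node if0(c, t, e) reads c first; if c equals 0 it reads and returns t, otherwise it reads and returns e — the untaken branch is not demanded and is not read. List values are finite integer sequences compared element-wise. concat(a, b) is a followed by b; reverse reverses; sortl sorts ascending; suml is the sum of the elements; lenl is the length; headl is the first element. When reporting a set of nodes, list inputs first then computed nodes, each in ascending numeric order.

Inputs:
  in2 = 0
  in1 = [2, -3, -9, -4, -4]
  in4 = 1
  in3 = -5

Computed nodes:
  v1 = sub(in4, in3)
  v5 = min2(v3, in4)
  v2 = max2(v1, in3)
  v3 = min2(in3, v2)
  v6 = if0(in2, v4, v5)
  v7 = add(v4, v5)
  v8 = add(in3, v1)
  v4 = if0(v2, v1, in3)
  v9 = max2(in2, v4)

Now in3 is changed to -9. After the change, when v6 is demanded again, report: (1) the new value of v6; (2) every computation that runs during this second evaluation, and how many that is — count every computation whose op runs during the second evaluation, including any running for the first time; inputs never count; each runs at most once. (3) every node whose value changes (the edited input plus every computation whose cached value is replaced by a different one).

Initial pass — values computed on the first demand:
  v1 = sub(1, -5) = 6
  v2 = max2(6, -5) = 6
  v4 = if0(v2=6 -> else branch in3) = -5
  v6 = if0(in2=0 -> then branch v4) = -5

Second demand — change propagation:
  v1: re-runs because in3 -5->-9; new result 10.
  v2: re-runs because v1 6->10; in3 -5->-9; new result 10.
  v4: re-runs because v2 6->10; in3 -5->-9; new result -9.
  v6: re-runs because v4 -5->-9; new result -9.

v6 now evaluates to -9.
Run set: v1, v2, v4, v6 (4 run).
Changed values: in3, v1, v2, v4, v6.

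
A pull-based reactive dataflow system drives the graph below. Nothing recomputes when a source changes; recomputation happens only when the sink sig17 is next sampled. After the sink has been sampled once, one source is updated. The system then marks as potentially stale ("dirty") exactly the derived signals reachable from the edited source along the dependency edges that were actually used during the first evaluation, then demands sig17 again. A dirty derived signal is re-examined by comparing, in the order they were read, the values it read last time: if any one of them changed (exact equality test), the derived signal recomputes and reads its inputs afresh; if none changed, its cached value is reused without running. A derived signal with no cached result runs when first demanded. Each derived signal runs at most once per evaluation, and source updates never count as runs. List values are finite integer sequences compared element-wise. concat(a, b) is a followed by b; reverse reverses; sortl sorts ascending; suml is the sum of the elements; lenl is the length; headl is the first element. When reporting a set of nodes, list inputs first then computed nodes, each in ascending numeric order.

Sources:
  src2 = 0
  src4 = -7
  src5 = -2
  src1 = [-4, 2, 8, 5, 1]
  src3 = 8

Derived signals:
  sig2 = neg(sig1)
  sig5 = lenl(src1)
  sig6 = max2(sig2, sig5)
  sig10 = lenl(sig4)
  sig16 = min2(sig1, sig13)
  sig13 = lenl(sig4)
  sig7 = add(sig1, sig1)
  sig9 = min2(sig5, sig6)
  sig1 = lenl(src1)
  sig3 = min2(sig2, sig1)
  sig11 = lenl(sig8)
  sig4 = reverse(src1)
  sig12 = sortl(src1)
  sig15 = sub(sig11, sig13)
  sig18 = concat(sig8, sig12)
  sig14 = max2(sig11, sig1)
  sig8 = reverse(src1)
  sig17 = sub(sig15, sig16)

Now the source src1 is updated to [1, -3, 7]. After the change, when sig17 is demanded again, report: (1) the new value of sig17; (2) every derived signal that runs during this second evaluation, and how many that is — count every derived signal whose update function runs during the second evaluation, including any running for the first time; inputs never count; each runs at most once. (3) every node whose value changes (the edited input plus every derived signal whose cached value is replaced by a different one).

First evaluation (everything demanded from the output):
  sig1 = lenl([-4, 2, 8, 5, 1]) = 5
  sig4 = reverse([-4, 2, 8, 5, 1]) = [1, 5, 8, 2, -4]
  sig8 = reverse([-4, 2, 8, 5, 1]) = [1, 5, 8, 2, -4]
  sig11 = lenl([1, 5, 8, 2, -4]) = 5
  sig13 = lenl([1, 5, 8, 2, -4]) = 5
  sig15 = sub(5, 5) = 0
  sig16 = min2(5, 5) = 5
  sig17 = sub(0, 5) = -5

Propagation after the edit:
  sig1: runs — src1 [-4, 2, 8, 5, 1]->[1, -3, 7]; result 3.
  sig4: runs — src1 [-4, 2, 8, 5, 1]->[1, -3, 7]; result [7, -3, 1].
  sig8: runs — src1 [-4, 2, 8, 5, 1]->[1, -3, 7]; result [7, -3, 1].
  sig11: runs — sig8 [1, 5, 8, 2, -4]->[7, -3, 1]; result 3.
  sig13: runs — sig4 [1, 5, 8, 2, -4]->[7, -3, 1]; result 3.
  sig15: runs — sig11 5->3; sig13 5->3; result 0 (same value as before).
  sig16: runs — sig1 5->3; sig13 5->3; result 3.
  sig17: runs — sig16 5->3; result -3.

New value of sig17: -3.
Derived signals that run: sig1, sig4, sig8, sig11, sig13, sig15, sig16, sig17 — 8 in total.
Values that change: src1, sig1, sig4, sig8, sig11, sig13, sig16, sig17.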